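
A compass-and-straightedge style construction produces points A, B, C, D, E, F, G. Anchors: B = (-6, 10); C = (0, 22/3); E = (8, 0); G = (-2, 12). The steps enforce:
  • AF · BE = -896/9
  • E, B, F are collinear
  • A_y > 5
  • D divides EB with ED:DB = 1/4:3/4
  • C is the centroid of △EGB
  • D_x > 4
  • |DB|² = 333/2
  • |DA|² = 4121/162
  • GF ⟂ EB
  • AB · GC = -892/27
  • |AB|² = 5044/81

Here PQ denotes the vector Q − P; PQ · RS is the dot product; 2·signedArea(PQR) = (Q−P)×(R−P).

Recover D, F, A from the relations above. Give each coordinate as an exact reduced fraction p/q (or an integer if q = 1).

1. D_x = 9/2  [D divides EB with ED:DB = 1/4:3/4]
2. D_y = 5/2  [D divides EB with ED:DB = 1/4:3/4]
   → D = (9/2, 5/2)
3. F_x = -159/37  [E, B, F are collinear ∩ GF ⟂ EB]
4. F_y = 325/37  [E, B, F are collinear ∩ GF ⟂ EB]
   → F = (-159/37, 325/37)
5. A_x = 2/3  [AF · BE = -896/9 ∩ AB · GC = -892/27]
6. A_y = 52/9  [AF · BE = -896/9 ∩ AB · GC = -892/27]
   → A = (2/3, 52/9)

A = (2/3, 52/9)
D = (9/2, 5/2)
F = (-159/37, 325/37)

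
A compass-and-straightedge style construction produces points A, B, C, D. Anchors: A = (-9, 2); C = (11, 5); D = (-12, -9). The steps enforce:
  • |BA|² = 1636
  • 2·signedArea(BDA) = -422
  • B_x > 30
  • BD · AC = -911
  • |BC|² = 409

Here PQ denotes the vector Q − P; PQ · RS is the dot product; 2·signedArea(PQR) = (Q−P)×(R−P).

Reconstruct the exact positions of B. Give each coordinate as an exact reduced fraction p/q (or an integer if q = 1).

B = (31, 8)

1. B_x = 31  [BD · AC = -911 ∩ 2·signedArea(BDA) = -422]
2. B_y = 8  [BD · AC = -911 ∩ 2·signedArea(BDA) = -422]
   → B = (31, 8)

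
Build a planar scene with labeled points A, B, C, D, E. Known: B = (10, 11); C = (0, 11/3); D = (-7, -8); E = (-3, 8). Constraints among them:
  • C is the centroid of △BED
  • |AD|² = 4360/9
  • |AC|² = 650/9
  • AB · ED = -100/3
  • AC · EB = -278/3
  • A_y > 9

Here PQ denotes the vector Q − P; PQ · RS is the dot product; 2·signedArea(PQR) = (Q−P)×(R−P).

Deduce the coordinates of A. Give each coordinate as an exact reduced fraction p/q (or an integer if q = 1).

1. A_x = 17/3  [AB · ED = -100/3 ∩ AC · EB = -278/3]
2. A_y = 10  [AB · ED = -100/3 ∩ AC · EB = -278/3]
   → A = (17/3, 10)

A = (17/3, 10)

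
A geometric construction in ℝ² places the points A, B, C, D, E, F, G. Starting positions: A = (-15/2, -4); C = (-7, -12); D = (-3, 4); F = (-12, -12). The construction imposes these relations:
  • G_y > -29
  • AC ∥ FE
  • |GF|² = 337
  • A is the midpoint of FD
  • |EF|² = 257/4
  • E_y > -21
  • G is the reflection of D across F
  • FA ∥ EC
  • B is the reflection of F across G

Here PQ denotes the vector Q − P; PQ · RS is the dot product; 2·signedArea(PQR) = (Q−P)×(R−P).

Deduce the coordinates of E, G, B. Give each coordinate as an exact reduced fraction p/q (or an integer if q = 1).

B = (-30, -44)
E = (-23/2, -20)
G = (-21, -28)

1. E_x = -23/2  [FA ∥ EC ∩ AC ∥ FE]
2. E_y = -20  [FA ∥ EC ∩ AC ∥ FE]
   → E = (-23/2, -20)
3. G_x = -21  [G is the reflection of D across F]
4. G_y = -28  [G is the reflection of D across F]
   → G = (-21, -28)
5. B_x = -30  [B is the reflection of F across G]
6. B_y = -44  [B is the reflection of F across G]
   → B = (-30, -44)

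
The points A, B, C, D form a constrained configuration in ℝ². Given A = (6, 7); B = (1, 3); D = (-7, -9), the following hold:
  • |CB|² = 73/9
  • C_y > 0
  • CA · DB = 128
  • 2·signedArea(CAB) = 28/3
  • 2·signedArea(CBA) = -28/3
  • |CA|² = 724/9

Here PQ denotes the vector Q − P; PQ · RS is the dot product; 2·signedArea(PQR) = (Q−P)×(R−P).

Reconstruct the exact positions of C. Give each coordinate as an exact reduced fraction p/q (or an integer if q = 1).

C = (0, 1/3)

1. C_x = 0  [CA · DB = 128 ∩ 2·signedArea(CBA) = -28/3]
2. C_y = 1/3  [CA · DB = 128 ∩ 2·signedArea(CBA) = -28/3]
   → C = (0, 1/3)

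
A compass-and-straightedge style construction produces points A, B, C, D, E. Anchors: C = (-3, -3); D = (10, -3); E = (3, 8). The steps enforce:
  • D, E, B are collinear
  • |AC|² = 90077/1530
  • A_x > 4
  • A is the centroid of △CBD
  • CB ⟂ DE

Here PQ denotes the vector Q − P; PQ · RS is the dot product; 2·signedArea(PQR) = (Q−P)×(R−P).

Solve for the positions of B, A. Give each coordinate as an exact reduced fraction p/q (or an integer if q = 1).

1. B_x = 1063/170  [D, E, B are collinear ∩ CB ⟂ DE]
2. B_y = 491/170  [D, E, B are collinear ∩ CB ⟂ DE]
   → B = (1063/170, 491/170)
3. A_x = 751/170  [A is the centroid of △CBD]
4. A_y = -529/510  [A is the centroid of △CBD]
   → A = (751/170, -529/510)

A = (751/170, -529/510)
B = (1063/170, 491/170)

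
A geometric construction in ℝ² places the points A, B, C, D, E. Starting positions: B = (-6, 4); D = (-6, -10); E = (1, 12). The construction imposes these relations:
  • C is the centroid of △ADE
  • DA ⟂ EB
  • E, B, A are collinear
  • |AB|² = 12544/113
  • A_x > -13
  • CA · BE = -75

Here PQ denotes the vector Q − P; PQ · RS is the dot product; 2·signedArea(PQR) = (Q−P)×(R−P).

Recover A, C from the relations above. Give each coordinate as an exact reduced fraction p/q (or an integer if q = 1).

A = (-1462/113, -444/113)
C = (-2027/339, -218/339)

1. A_x = -1462/113  [E, B, A are collinear ∩ DA ⟂ EB]
2. A_y = -444/113  [E, B, A are collinear ∩ DA ⟂ EB]
   → A = (-1462/113, -444/113)
3. C_x = -2027/339  [C is the centroid of △ADE]
4. C_y = -218/339  [C is the centroid of △ADE]
   → C = (-2027/339, -218/339)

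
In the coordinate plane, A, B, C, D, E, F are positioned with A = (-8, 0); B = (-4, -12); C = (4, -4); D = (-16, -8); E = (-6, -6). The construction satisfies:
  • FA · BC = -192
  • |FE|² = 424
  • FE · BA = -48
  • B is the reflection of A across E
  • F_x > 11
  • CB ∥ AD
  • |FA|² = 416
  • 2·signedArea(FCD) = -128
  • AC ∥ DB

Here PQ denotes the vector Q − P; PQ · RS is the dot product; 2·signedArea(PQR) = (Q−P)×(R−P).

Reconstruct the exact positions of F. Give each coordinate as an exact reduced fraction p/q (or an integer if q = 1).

1. F_x = 12  [2·signedArea(FCD) = -128 ∩ FA · BC = -192]
2. F_y = 4  [2·signedArea(FCD) = -128 ∩ FA · BC = -192]
   → F = (12, 4)

F = (12, 4)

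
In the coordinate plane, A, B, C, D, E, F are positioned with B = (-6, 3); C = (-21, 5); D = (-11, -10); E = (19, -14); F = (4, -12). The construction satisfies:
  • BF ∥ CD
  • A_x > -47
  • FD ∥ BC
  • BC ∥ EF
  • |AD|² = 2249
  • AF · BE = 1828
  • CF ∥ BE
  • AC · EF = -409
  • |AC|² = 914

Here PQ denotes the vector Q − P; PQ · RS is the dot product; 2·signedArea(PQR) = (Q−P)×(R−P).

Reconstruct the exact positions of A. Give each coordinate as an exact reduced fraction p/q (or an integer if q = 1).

A = (-46, 22)

1. A_x = -46  [AC · EF = -409 ∩ AF · BE = 1828]
2. A_y = 22  [AC · EF = -409 ∩ AF · BE = 1828]
   → A = (-46, 22)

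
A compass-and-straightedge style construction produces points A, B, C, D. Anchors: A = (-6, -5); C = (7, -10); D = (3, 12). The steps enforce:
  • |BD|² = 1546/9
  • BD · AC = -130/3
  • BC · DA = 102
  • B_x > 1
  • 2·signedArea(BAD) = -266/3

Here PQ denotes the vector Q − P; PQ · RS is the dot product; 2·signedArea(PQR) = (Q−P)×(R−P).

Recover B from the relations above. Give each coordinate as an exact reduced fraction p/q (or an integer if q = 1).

B = (4/3, -1)

1. B_x = 4/3  [2·signedArea(BAD) = -266/3 ∩ BD · AC = -130/3]
2. B_y = -1  [2·signedArea(BAD) = -266/3 ∩ BD · AC = -130/3]
   → B = (4/3, -1)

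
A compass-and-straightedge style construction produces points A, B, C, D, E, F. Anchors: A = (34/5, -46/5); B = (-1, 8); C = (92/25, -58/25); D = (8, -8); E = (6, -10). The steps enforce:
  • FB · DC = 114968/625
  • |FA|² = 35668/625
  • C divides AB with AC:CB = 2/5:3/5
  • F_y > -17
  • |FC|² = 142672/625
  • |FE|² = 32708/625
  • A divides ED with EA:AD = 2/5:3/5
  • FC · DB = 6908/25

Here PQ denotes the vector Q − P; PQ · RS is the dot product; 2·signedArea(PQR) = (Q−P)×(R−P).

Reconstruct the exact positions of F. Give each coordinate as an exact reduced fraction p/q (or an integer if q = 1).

1. F_x = 248/25  [FC · DB = 6908/25 ∩ FB · DC = 114968/625]
2. F_y = -402/25  [FC · DB = 6908/25 ∩ FB · DC = 114968/625]
   → F = (248/25, -402/25)

F = (248/25, -402/25)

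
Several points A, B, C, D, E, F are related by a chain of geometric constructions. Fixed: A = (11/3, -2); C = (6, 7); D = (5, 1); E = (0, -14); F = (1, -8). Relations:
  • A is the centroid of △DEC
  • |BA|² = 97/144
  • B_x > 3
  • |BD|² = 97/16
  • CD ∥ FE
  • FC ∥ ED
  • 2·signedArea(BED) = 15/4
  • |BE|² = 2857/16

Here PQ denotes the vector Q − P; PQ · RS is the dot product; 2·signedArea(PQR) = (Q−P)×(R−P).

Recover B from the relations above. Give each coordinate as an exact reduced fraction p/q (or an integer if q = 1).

B = (4, -5/4)

1. B_x = 4  [line -15·x + 5·y + 265/4 = 0 ∩ |BE|² = 2857/16]
2. B_y = -5/4  [line -15·x + 5·y + 265/4 = 0 ∩ |BE|² = 2857/16]
   → B = (4, -5/4)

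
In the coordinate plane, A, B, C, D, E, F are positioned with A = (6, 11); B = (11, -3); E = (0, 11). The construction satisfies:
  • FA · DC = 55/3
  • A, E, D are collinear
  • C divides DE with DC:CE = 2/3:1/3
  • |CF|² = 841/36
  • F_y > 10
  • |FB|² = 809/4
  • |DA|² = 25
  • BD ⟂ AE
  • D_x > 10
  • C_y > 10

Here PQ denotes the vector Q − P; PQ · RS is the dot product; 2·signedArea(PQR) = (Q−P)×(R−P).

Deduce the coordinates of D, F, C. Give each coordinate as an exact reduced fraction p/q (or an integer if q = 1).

1. D_x = 11  [A, E, D are collinear ∩ BD ⟂ AE]
2. D_y = 11  [A, E, D are collinear ∩ BD ⟂ AE]
   → D = (11, 11)
3. C_x = 11/3  [C divides DE with DC:CE = 2/3:1/3]
4. C_y = 11  [C divides DE with DC:CE = 2/3:1/3]
   → C = (11/3, 11)
5. F_x = 17/2  [FA · DC = 55/3]
6. F_y = 11  [|FB|² = 809/4]
   → F = (17/2, 11)

C = (11/3, 11)
D = (11, 11)
F = (17/2, 11)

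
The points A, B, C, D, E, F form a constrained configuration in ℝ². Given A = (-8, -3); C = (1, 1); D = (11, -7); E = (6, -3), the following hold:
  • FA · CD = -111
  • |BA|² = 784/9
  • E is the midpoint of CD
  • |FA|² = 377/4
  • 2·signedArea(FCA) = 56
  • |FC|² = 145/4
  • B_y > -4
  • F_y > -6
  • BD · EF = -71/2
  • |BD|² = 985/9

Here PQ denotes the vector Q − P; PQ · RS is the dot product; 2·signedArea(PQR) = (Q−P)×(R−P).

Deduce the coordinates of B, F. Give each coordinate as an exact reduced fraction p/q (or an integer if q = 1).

1. F_x = 3/2  [2·signedArea(FCA) = 56 ∩ FA · CD = -111]
2. F_y = -5  [2·signedArea(FCA) = 56 ∩ FA · CD = -111]
   → F = (3/2, -5)
3. B_x = 4/3  [line 9/2·x + 2·y + 0 = 0 ∩ |BD|² = 985/9]
4. B_y = -3  [line 9/2·x + 2·y + 0 = 0 ∩ |BD|² = 985/9]
   → B = (4/3, -3)

B = (4/3, -3)
F = (3/2, -5)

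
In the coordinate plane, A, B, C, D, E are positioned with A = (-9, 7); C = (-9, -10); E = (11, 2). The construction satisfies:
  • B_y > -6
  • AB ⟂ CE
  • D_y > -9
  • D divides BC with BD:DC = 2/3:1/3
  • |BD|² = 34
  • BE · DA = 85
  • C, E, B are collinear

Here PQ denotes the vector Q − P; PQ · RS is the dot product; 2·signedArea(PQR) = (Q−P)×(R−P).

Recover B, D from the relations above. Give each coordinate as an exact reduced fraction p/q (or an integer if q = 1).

1. B_x = -3/2  [C, E, B are collinear ∩ AB ⟂ CE]
2. B_y = -11/2  [C, E, B are collinear ∩ AB ⟂ CE]
   → B = (-3/2, -11/2)
3. D_x = -13/2  [D divides BC with BD:DC = 2/3:1/3]
4. D_y = -17/2  [D divides BC with BD:DC = 2/3:1/3]
   → D = (-13/2, -17/2)

B = (-3/2, -11/2)
D = (-13/2, -17/2)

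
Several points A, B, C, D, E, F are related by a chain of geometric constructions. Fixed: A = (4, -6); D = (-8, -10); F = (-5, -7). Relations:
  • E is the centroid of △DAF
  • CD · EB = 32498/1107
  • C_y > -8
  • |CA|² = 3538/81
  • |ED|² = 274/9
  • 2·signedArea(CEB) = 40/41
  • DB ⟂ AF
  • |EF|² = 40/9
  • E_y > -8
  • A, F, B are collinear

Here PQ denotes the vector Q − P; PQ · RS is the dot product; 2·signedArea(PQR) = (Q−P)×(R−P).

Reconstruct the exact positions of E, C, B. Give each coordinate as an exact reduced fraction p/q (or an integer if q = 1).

B = (-340/41, -302/41)
C = (-7/3, -71/9)
E = (-3, -23/3)

1. E_x = -3  [E is the centroid of △DAF]
2. E_y = -23/3  [E is the centroid of △DAF]
   → E = (-3, -23/3)
3. B_x = -340/41  [A, F, B are collinear ∩ DB ⟂ AF]
4. B_y = -302/41  [A, F, B are collinear ∩ DB ⟂ AF]
   → B = (-340/41, -302/41)
5. C_x = -7/3  [2·signedArea(CEB) = 40/41 ∩ CD · EB = 32498/1107]
6. C_y = -71/9  [2·signedArea(CEB) = 40/41 ∩ CD · EB = 32498/1107]
   → C = (-7/3, -71/9)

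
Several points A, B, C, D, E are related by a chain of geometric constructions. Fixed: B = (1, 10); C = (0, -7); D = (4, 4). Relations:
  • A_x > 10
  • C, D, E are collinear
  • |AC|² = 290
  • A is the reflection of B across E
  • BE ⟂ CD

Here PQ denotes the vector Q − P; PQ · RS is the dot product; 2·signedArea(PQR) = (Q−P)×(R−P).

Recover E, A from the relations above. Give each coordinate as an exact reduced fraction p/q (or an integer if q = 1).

1. E_x = 764/137  [C, D, E are collinear ∩ BE ⟂ CD]
2. E_y = 1142/137  [C, D, E are collinear ∩ BE ⟂ CD]
   → E = (764/137, 1142/137)
3. A_x = 1391/137  [A is the reflection of B across E]
4. A_y = 914/137  [A is the reflection of B across E]
   → A = (1391/137, 914/137)

A = (1391/137, 914/137)
E = (764/137, 1142/137)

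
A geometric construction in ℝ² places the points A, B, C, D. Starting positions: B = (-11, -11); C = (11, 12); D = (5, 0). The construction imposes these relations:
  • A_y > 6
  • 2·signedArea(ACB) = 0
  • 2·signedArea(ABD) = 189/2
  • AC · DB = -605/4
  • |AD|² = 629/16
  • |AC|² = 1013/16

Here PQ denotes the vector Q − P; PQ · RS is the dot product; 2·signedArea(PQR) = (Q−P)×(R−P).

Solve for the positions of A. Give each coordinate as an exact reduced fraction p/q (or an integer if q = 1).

1. A_x = 11/2  [2·signedArea(ACB) = 0 ∩ 2·signedArea(ABD) = 189/2]
2. A_y = 25/4  [2·signedArea(ACB) = 0 ∩ 2·signedArea(ABD) = 189/2]
   → A = (11/2, 25/4)

A = (11/2, 25/4)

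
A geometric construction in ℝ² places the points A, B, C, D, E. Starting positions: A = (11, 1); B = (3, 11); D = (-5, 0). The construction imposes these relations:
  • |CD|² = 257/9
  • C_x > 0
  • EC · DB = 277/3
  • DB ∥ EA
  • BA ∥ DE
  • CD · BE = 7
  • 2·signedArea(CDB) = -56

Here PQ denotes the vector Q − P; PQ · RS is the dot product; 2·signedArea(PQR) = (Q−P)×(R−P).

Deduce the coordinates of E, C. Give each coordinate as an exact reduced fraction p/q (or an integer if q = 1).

1. E_x = 3  [DB ∥ EA ∩ BA ∥ DE]
2. E_y = -10  [DB ∥ EA ∩ BA ∥ DE]
   → E = (3, -10)
3. C_x = 1/3  [CD · BE = 7 ∩ EC · DB = 277/3]
4. C_y = 1/3  [CD · BE = 7 ∩ EC · DB = 277/3]
   → C = (1/3, 1/3)

C = (1/3, 1/3)
E = (3, -10)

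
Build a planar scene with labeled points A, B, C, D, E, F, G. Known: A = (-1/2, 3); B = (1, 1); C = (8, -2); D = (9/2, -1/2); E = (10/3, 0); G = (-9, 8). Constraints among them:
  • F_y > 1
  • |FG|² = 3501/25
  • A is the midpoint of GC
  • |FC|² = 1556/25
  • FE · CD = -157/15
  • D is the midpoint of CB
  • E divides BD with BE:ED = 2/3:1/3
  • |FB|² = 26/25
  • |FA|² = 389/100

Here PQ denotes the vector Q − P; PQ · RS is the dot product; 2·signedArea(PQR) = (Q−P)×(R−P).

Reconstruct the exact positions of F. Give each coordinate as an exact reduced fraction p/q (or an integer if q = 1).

1. F_x = 6/5  [line 7/2·x + -3/2·y + -6/5 = 0 ∩ |FB|² = 26/25]
2. F_y = 2  [line 7/2·x + -3/2·y + -6/5 = 0 ∩ |FB|² = 26/25]
   → F = (6/5, 2)

F = (6/5, 2)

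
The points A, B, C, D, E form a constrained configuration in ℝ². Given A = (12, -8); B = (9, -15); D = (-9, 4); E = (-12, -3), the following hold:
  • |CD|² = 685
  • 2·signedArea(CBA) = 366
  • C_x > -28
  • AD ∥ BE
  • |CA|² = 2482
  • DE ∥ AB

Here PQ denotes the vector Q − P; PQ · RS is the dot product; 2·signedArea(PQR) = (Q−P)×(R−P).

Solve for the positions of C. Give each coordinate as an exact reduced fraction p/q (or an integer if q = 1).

C = (-27, 23)

1. C_x = -27  [line -7·x + 3·y + -258 = 0 ∩ |CA|² = 2482]
2. C_y = 23  [line -7·x + 3·y + -258 = 0 ∩ |CA|² = 2482]
   → C = (-27, 23)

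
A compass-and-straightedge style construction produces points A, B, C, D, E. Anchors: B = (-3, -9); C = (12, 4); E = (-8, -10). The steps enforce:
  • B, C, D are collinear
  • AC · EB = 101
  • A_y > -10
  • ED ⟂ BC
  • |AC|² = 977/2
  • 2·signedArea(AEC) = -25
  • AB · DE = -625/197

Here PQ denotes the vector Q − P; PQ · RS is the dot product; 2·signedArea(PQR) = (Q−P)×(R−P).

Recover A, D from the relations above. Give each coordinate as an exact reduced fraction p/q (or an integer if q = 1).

A = (-11/2, -19/2)
D = (-1251/197, -2345/197)

1. A_x = -11/2  [AC · EB = 101 ∩ 2·signedArea(AEC) = -25]
2. A_y = -19/2  [AC · EB = 101 ∩ 2·signedArea(AEC) = -25]
   → A = (-11/2, -19/2)
3. D_x = -1251/197  [B, C, D are collinear ∩ ED ⟂ BC]
4. D_y = -2345/197  [B, C, D are collinear ∩ ED ⟂ BC]
   → D = (-1251/197, -2345/197)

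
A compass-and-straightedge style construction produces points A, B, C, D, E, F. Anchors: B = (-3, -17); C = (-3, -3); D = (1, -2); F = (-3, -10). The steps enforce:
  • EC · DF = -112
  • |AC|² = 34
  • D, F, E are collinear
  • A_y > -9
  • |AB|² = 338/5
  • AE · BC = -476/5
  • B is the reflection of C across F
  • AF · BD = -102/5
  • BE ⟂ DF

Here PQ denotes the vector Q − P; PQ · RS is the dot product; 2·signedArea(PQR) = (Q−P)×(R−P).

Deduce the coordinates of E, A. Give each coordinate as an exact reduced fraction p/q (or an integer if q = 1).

A = (-12/5, -44/5)
E = (-29/5, -78/5)

1. E_x = -29/5  [D, F, E are collinear ∩ BE ⟂ DF]
2. E_y = -78/5  [D, F, E are collinear ∩ BE ⟂ DF]
   → E = (-29/5, -78/5)
3. A_x = -12/5  [AE · BC = -476/5 ∩ AF · BD = -102/5]
4. A_y = -44/5  [AE · BC = -476/5 ∩ AF · BD = -102/5]
   → A = (-12/5, -44/5)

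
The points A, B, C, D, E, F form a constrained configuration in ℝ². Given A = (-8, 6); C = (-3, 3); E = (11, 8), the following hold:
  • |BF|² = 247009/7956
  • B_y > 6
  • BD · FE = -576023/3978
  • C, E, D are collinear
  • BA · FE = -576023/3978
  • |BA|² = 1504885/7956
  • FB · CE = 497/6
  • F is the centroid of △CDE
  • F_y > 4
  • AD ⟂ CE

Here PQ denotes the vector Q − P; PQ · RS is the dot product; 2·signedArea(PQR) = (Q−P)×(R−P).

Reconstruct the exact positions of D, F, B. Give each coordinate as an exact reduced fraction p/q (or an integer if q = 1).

1. D_x = -1433/221  [C, E, D are collinear ∩ AD ⟂ CE]
2. D_y = 388/221  [C, E, D are collinear ∩ AD ⟂ CE]
   → D = (-1433/221, 388/221)
3. F_x = 335/663  [F is the centroid of △CDE]
4. F_y = 2819/663  [F is the centroid of △CDE]
   → F = (335/663, 2819/663)
5. B_x = 3814/663  [line -6958/663·x + -2485/663·y + 331499/3978 = 0 ∩ |BF|² = 247009/7956]
6. B_y = 8123/1326  [line -6958/663·x + -2485/663·y + 331499/3978 = 0 ∩ |BF|² = 247009/7956]
   → B = (3814/663, 8123/1326)

B = (3814/663, 8123/1326)
D = (-1433/221, 388/221)
F = (335/663, 2819/663)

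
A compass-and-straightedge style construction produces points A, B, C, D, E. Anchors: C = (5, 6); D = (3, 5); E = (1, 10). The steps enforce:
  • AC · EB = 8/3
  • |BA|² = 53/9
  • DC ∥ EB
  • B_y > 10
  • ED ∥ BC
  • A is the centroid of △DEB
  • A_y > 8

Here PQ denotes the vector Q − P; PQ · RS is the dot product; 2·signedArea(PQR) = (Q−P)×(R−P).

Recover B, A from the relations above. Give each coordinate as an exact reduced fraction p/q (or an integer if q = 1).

1. B_x = 3  [ED ∥ BC ∩ DC ∥ EB]
2. B_y = 11  [ED ∥ BC ∩ DC ∥ EB]
   → B = (3, 11)
3. A_x = 7/3  [A is the centroid of △DEB]
4. A_y = 26/3  [A is the centroid of △DEB]
   → A = (7/3, 26/3)

A = (7/3, 26/3)
B = (3, 11)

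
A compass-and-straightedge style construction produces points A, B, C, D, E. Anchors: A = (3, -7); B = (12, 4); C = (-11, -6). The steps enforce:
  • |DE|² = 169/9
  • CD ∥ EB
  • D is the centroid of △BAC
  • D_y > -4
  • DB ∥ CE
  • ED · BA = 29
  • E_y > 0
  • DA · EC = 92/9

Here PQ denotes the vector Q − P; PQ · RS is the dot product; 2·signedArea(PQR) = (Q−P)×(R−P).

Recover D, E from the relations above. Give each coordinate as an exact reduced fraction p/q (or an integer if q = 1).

D = (4/3, -3)
E = (-1/3, 1)

1. D_x = 4/3  [D is the centroid of △BAC]
2. D_y = -3  [D is the centroid of △BAC]
   → D = (4/3, -3)
3. E_x = -1/3  [CD ∥ EB ∩ DB ∥ CE]
4. E_y = 1  [CD ∥ EB ∩ DB ∥ CE]
   → E = (-1/3, 1)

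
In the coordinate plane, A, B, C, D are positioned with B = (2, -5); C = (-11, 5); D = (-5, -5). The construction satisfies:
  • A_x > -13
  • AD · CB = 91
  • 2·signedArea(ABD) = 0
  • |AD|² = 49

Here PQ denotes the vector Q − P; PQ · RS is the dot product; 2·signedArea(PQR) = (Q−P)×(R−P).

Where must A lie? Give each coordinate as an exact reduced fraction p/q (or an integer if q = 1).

1. A_x = -12  [2·signedArea(ABD) = 0 ∩ AD · CB = 91]
2. A_y = -5  [2·signedArea(ABD) = 0 ∩ AD · CB = 91]
   → A = (-12, -5)

A = (-12, -5)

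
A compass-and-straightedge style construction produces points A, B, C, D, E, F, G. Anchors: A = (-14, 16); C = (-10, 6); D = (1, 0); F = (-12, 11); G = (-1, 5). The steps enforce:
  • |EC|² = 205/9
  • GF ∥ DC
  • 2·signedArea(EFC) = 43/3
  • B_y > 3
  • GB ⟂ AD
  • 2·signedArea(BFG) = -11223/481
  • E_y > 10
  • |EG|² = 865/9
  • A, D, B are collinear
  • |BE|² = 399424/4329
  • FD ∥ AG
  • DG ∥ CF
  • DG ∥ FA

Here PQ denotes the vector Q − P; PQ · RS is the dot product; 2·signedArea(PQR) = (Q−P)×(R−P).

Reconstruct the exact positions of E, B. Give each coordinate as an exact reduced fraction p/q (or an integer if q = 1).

1. E_x = -9  [line 5·x + 2·y + 71/3 = 0 ∩ |EG|² = 865/9]
2. E_y = 32/3  [line 5·x + 2·y + 71/3 = 0 ∩ |EG|² = 865/9]
   → E = (-9, 32/3)
3. B_x = -1169/481  [A, D, B are collinear ∩ GB ⟂ AD]
4. B_y = 1760/481  [A, D, B are collinear ∩ GB ⟂ AD]
   → B = (-1169/481, 1760/481)

B = (-1169/481, 1760/481)
E = (-9, 32/3)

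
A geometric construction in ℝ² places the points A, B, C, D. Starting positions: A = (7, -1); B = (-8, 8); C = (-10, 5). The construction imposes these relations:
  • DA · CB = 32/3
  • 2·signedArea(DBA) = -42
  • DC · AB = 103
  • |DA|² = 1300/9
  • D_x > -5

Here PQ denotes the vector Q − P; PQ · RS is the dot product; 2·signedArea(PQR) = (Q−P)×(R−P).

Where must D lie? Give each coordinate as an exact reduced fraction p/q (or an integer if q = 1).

D = (-13/3, 3)

1. D_x = -13/3  [DC · AB = 103 ∩ 2·signedArea(DBA) = -42]
2. D_y = 3  [DC · AB = 103 ∩ 2·signedArea(DBA) = -42]
   → D = (-13/3, 3)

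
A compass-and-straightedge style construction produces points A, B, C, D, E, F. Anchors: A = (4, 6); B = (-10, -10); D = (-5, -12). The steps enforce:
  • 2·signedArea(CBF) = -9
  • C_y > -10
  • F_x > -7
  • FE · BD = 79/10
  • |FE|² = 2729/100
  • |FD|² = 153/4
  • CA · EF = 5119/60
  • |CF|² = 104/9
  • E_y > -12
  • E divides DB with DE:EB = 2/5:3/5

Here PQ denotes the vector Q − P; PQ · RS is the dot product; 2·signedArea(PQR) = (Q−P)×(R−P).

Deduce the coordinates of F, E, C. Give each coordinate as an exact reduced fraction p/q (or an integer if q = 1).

C = (-43/6, -28/3)
E = (-7, -56/5)
F = (-13/2, -6)

1. E_x = -7  [E divides DB with DE:EB = 2/5:3/5]
2. E_y = -56/5  [E divides DB with DE:EB = 2/5:3/5]
   → E = (-7, -56/5)
3. F_x = -13/2  [line -5·x + 2·y + -41/2 = 0 ∩ |FE|² = 2729/100]
4. F_y = -6  [line -5·x + 2·y + -41/2 = 0 ∩ |FE|² = 2729/100]
   → F = (-13/2, -6)
5. C_x = -43/6  [2·signedArea(CBF) = -9 ∩ CA · EF = 5119/60]
6. C_y = -28/3  [2·signedArea(CBF) = -9 ∩ CA · EF = 5119/60]
   → C = (-43/6, -28/3)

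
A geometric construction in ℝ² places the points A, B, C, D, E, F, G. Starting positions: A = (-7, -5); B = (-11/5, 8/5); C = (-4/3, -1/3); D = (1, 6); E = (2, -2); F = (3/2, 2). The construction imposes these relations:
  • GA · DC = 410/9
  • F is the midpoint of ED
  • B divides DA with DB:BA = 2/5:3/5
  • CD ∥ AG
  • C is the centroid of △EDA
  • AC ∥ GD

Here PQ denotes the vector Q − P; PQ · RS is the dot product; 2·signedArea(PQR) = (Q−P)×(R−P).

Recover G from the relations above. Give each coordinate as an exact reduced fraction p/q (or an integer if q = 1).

G = (-14/3, 4/3)

1. G_x = -14/3  [AC ∥ GD ∩ CD ∥ AG]
2. G_y = 4/3  [AC ∥ GD ∩ CD ∥ AG]
   → G = (-14/3, 4/3)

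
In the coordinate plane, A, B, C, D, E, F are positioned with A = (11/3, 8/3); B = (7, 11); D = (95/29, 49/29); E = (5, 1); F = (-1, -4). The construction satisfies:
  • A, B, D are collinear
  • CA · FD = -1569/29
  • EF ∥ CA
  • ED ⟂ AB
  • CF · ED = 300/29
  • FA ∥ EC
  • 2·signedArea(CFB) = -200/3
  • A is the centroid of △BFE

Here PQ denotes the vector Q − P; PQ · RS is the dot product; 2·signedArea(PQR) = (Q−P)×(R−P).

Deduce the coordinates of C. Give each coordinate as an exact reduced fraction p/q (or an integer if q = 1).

1. C_x = 29/3  [EF ∥ CA ∩ FA ∥ EC]
2. C_y = 23/3  [EF ∥ CA ∩ FA ∥ EC]
   → C = (29/3, 23/3)

C = (29/3, 23/3)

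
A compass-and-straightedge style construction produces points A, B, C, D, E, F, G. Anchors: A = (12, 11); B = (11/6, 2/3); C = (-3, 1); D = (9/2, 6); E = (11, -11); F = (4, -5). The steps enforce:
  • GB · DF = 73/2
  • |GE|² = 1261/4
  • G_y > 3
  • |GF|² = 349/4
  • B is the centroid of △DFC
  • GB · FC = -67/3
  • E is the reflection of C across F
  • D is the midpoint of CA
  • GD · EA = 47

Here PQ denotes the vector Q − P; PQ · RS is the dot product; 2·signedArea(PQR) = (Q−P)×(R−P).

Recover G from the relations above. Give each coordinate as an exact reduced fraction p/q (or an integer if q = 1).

G = (3/2, 4)

1. G_x = 3/2  [GD · EA = 47 ∩ GB · FC = -67/3]
2. G_y = 4  [GD · EA = 47 ∩ GB · FC = -67/3]
   → G = (3/2, 4)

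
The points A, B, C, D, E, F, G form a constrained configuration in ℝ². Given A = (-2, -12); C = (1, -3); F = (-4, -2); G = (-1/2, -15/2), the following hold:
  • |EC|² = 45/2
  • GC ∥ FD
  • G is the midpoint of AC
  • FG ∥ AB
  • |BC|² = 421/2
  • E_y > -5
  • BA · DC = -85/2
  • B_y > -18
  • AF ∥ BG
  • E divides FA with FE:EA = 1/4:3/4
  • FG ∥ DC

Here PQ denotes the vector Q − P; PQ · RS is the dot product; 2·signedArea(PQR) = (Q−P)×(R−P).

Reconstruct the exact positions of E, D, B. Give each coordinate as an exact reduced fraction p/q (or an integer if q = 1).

1. E_x = -7/2  [E divides FA with FE:EA = 1/4:3/4]
2. E_y = -9/2  [E divides FA with FE:EA = 1/4:3/4]
   → E = (-7/2, -9/2)
3. D_x = -5/2  [FG ∥ DC ∩ GC ∥ FD]
4. D_y = 5/2  [FG ∥ DC ∩ GC ∥ FD]
   → D = (-5/2, 5/2)
5. B_x = 3/2  [AF ∥ BG ∩ FG ∥ AB]
6. B_y = -35/2  [AF ∥ BG ∩ FG ∥ AB]
   → B = (3/2, -35/2)

B = (3/2, -35/2)
D = (-5/2, 5/2)
E = (-7/2, -9/2)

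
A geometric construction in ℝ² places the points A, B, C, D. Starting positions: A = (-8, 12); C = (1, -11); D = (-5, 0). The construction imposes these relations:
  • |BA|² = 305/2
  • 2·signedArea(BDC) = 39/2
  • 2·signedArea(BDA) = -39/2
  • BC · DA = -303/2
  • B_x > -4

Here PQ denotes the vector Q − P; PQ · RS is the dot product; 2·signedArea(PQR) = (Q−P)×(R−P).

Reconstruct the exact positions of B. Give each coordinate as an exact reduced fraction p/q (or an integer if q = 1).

1. B_x = -7/2  [2·signedArea(BDC) = 39/2 ∩ BC · DA = -303/2]
2. B_y = 1/2  [2·signedArea(BDC) = 39/2 ∩ BC · DA = -303/2]
   → B = (-7/2, 1/2)

B = (-7/2, 1/2)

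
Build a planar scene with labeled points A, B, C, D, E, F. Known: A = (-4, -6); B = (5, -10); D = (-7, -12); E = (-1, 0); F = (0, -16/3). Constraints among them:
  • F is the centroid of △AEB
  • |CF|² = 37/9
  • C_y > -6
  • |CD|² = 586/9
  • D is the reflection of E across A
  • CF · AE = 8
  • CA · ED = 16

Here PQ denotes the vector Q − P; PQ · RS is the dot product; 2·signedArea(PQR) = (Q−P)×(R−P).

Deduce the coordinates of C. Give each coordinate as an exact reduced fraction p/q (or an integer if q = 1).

1. C_x = -2  [line 6·x + 12·y + 80 = 0 ∩ |CF|² = 37/9]
2. C_y = -17/3  [line 6·x + 12·y + 80 = 0 ∩ |CF|² = 37/9]
   → C = (-2, -17/3)

C = (-2, -17/3)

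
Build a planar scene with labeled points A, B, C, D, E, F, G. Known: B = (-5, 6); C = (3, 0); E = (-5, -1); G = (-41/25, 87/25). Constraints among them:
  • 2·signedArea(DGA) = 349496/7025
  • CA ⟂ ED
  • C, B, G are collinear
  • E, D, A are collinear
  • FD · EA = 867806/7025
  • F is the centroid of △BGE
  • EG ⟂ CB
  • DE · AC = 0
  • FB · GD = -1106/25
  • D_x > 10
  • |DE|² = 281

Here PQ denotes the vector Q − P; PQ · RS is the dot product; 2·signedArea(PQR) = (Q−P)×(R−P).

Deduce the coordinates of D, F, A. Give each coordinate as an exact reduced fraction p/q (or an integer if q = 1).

A = (563/281, -896/281)
D = (11, -6)
F = (-97/25, 212/75)

1. F_x = -97/25  [F is the centroid of △BGE]
2. F_y = 212/75  [F is the centroid of △BGE]
   → F = (-97/25, 212/75)
3. D_x = 11  [line -28/25·x + 238/75·y + 784/25 = 0 ∩ |DE|² = 281]
4. D_y = -6  [line -28/25·x + 238/75·y + 784/25 = 0 ∩ |DE|² = 281]
   → D = (11, -6)
5. A_x = 563/281  [DE · AC = 0 ∩ E, D, A are collinear]
6. A_y = -896/281  [DE · AC = 0 ∩ E, D, A are collinear]
   → A = (563/281, -896/281)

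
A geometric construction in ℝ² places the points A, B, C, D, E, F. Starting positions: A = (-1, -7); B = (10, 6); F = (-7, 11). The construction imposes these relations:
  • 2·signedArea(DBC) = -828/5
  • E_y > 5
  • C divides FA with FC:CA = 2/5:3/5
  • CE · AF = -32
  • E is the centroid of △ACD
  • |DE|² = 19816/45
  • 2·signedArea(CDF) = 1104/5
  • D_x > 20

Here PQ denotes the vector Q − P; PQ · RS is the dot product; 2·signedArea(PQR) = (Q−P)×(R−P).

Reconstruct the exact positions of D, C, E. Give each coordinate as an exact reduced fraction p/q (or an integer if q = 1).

1. C_x = -23/5  [C divides FA with FC:CA = 2/5:3/5]
2. C_y = 19/5  [C divides FA with FC:CA = 2/5:3/5]
   → C = (-23/5, 19/5)
3. D_x = 21  [2·signedArea(DBC) = -828/5 ∩ 2·signedArea(CDF) = 1104/5]
4. D_y = 19  [2·signedArea(DBC) = -828/5 ∩ 2·signedArea(CDF) = 1104/5]
   → D = (21, 19)
5. E_x = 77/15  [E is the centroid of △ACD]
6. E_y = 79/15  [E is the centroid of △ACD]
   → E = (77/15, 79/15)

C = (-23/5, 19/5)
D = (21, 19)
E = (77/15, 79/15)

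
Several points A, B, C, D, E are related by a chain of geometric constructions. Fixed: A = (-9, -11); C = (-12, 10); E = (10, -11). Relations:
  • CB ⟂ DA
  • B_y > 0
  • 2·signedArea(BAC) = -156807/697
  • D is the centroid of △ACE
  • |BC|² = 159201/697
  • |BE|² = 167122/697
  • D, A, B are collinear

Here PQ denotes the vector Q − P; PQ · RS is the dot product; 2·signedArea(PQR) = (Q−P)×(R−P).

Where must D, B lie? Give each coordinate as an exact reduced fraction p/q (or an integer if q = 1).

1. D_x = -11/3  [D is the centroid of △ACE]
2. D_y = -4  [D is the centroid of △ACE]
   → D = (-11/3, -4)
3. B_x = 15/697  [D, A, B are collinear ∩ CB ⟂ DA]
4. B_y = 586/697  [D, A, B are collinear ∩ CB ⟂ DA]
   → B = (15/697, 586/697)

B = (15/697, 586/697)
D = (-11/3, -4)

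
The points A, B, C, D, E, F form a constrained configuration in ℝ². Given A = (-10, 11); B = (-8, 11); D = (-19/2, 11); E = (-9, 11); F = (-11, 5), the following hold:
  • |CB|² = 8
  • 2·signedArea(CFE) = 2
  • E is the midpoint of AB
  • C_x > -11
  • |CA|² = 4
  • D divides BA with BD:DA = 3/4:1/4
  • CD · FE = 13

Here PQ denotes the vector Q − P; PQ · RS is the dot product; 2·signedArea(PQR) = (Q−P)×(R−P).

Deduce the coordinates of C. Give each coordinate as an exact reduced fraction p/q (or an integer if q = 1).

1. C_x = -10  [2·signedArea(CFE) = 2 ∩ CD · FE = 13]
2. C_y = 9  [2·signedArea(CFE) = 2 ∩ CD · FE = 13]
   → C = (-10, 9)

C = (-10, 9)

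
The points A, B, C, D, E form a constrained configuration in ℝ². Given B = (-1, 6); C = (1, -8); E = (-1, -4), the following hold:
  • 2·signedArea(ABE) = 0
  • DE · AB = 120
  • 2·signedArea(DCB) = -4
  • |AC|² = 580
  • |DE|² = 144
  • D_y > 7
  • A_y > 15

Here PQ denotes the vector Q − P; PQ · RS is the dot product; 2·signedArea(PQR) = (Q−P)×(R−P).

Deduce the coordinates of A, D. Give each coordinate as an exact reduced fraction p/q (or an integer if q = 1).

1. A_x = -1  [2·signedArea(ABE) = 0]
2. A_y = 16  [|AC|² = 580]
   → A = (-1, 16)
3. D_x = -1  [DE · AB = 120 ∩ 2·signedArea(DCB) = -4]
4. D_y = 8  [DE · AB = 120 ∩ 2·signedArea(DCB) = -4]
   → D = (-1, 8)

A = (-1, 16)
D = (-1, 8)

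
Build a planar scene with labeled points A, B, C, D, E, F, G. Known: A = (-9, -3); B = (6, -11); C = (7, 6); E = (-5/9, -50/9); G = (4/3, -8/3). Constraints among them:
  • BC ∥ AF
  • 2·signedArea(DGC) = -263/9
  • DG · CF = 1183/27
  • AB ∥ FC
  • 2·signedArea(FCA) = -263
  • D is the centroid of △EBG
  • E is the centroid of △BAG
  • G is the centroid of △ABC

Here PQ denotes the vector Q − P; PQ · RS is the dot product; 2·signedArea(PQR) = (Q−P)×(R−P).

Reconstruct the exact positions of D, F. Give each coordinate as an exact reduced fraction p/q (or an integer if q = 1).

D = (61/27, -173/27)
F = (-8, 14)

1. D_x = 61/27  [D is the centroid of △EBG]
2. D_y = -173/27  [D is the centroid of △EBG]
   → D = (61/27, -173/27)
3. F_x = -8  [AB ∥ FC ∩ BC ∥ AF]
4. F_y = 14  [AB ∥ FC ∩ BC ∥ AF]
   → F = (-8, 14)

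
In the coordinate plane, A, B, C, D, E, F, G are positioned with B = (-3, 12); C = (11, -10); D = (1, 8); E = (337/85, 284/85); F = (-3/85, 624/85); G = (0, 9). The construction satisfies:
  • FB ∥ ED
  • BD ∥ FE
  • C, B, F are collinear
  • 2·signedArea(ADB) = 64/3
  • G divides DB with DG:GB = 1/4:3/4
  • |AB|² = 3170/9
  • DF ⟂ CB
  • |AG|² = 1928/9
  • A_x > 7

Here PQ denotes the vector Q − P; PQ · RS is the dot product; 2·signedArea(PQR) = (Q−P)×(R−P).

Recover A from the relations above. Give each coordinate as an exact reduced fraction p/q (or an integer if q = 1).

1. A_x = 22/3  [line -4·x + -4·y + 44/3 = 0 ∩ |AG|² = 1928/9]
2. A_y = -11/3  [line -4·x + -4·y + 44/3 = 0 ∩ |AG|² = 1928/9]
   → A = (22/3, -11/3)

A = (22/3, -11/3)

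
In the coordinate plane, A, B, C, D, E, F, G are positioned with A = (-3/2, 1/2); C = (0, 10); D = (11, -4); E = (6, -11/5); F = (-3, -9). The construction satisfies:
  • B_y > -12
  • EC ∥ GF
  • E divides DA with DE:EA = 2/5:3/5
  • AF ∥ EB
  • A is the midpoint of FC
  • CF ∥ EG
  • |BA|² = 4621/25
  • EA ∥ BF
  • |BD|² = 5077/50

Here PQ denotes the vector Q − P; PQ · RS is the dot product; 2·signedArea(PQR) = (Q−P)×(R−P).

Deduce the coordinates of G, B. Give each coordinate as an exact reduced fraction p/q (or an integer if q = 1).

1. G_x = 3  [EC ∥ GF ∩ CF ∥ EG]
2. G_y = -106/5  [EC ∥ GF ∩ CF ∥ EG]
   → G = (3, -106/5)
3. B_x = 9/2  [EA ∥ BF ∩ AF ∥ EB]
4. B_y = -117/10  [EA ∥ BF ∩ AF ∥ EB]
   → B = (9/2, -117/10)

B = (9/2, -117/10)
G = (3, -106/5)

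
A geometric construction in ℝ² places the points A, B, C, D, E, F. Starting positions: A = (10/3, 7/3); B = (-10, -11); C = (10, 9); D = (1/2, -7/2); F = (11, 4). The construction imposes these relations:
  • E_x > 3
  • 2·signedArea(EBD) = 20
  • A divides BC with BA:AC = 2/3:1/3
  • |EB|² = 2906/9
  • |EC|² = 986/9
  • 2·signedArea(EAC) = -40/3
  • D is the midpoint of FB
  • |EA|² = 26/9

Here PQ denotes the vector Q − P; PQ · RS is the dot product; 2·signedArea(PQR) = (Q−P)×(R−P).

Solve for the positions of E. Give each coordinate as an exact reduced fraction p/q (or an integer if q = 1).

E = (11/3, 2/3)

1. E_x = 11/3  [2·signedArea(EAC) = -40/3 ∩ 2·signedArea(EBD) = 20]
2. E_y = 2/3  [2·signedArea(EAC) = -40/3 ∩ 2·signedArea(EBD) = 20]
   → E = (11/3, 2/3)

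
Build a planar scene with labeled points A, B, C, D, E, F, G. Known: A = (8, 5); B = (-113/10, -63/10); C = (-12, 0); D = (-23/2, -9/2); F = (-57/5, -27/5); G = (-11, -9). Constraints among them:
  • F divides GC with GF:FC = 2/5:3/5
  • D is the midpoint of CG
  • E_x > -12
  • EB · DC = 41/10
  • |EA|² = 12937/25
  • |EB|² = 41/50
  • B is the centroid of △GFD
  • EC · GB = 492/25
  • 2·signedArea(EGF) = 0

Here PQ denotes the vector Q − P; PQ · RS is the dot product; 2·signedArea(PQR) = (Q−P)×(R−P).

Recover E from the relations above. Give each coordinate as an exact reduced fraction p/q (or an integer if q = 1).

1. E_x = -56/5  [2·signedArea(EGF) = 0 ∩ EB · DC = 41/10]
2. E_y = -36/5  [2·signedArea(EGF) = 0 ∩ EB · DC = 41/10]
   → E = (-56/5, -36/5)

E = (-56/5, -36/5)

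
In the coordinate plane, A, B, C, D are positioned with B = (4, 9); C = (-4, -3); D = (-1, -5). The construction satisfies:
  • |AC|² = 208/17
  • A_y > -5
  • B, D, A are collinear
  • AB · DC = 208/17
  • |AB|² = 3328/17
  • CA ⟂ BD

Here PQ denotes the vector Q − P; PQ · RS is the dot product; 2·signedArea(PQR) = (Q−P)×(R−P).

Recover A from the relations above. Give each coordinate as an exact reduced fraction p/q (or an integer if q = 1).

1. A_x = -12/17  [B, D, A are collinear ∩ CA ⟂ BD]
2. A_y = -71/17  [B, D, A are collinear ∩ CA ⟂ BD]
   → A = (-12/17, -71/17)

A = (-12/17, -71/17)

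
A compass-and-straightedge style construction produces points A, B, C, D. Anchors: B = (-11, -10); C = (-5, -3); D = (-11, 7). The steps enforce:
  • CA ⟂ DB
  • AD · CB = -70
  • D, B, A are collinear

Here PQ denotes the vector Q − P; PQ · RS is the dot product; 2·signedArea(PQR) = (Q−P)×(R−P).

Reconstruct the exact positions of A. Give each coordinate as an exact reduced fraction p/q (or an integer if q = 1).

1. A_x = -11  [D, B, A are collinear ∩ CA ⟂ DB]
2. A_y = -3  [D, B, A are collinear ∩ CA ⟂ DB]
   → A = (-11, -3)

A = (-11, -3)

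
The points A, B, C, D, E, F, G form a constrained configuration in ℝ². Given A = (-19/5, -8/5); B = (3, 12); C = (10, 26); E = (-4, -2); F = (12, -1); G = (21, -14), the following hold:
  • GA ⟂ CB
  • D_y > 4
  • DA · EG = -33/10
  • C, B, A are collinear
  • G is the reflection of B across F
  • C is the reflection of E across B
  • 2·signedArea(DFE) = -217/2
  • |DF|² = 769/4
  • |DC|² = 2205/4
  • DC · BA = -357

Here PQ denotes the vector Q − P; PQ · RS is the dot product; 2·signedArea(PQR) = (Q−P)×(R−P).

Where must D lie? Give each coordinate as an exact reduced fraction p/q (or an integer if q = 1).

D = (-1/2, 5)

1. D_x = -1/2  [DA · EG = -33/10 ∩ 2·signedArea(DFE) = -217/2]
2. D_y = 5  [DA · EG = -33/10 ∩ 2·signedArea(DFE) = -217/2]
   → D = (-1/2, 5)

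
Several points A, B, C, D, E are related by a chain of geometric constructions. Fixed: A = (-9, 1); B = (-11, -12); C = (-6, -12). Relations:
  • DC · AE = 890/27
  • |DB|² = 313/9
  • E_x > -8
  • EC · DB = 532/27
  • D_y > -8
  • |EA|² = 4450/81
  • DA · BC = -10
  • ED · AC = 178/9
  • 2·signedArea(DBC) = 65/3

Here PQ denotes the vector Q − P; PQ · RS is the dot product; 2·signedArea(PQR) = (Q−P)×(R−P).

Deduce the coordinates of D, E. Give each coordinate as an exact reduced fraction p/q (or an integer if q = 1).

1. D_x = -7  [DA · BC = -10 ∩ 2·signedArea(DBC) = 65/3]
2. D_y = -23/3  [DA · BC = -10 ∩ 2·signedArea(DBC) = 65/3]
   → D = (-7, -23/3)
3. E_x = -22/3  [DC · AE = 890/27 ∩ EC · DB = 532/27]
4. E_y = -56/9  [DC · AE = 890/27 ∩ EC · DB = 532/27]
   → E = (-22/3, -56/9)

D = (-7, -23/3)
E = (-22/3, -56/9)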